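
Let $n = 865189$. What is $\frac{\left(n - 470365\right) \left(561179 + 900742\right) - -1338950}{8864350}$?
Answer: $\frac{288601417927}{4432175} \approx 65115.0$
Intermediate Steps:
$\frac{\left(n - 470365\right) \left(561179 + 900742\right) - -1338950}{8864350} = \frac{\left(865189 - 470365\right) \left(561179 + 900742\right) - -1338950}{8864350} = \left(394824 \cdot 1461921 + 1338950\right) \frac{1}{8864350} = \left(577201496904 + 1338950\right) \frac{1}{8864350} = 577202835854 \cdot \frac{1}{8864350} = \frac{288601417927}{4432175}$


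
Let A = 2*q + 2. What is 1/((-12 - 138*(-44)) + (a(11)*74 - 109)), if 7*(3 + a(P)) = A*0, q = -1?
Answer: 1/5729 ≈ 0.00017455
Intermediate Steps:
A = 0 (A = 2*(-1) + 2 = -2 + 2 = 0)
a(P) = -3 (a(P) = -3 + (0*0)/7 = -3 + (⅐)*0 = -3 + 0 = -3)
1/((-12 - 138*(-44)) + (a(11)*74 - 109)) = 1/((-12 - 138*(-44)) + (-3*74 - 109)) = 1/((-12 + 6072) + (-222 - 109)) = 1/(6060 - 331) = 1/5729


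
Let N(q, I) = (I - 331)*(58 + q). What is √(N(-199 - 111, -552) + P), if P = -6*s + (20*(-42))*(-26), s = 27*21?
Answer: √240954 ≈ 490.87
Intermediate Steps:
N(q, I) = (-331 + I)*(58 + q)
s = 567
P = 18438 (P = -6*567 + (20*(-42))*(-26) = -3402 - 840*(-26) = -3402 + 21840 = 18438)
√(N(-199 - 111, -552) + P) = √((-19198 - 331*(-199 - 111) + 58*(-552) - 552*(-199 - 111)) + 18438) = √((-19198 - 331*(-310) - 32016 - 552*(-310)) + 18438) = √((-19198 + 102610 - 32016 + 171120) + 18438) = √(222516 + 18438) = √240954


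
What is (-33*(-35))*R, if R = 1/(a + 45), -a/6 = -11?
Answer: 385/37 ≈ 10.405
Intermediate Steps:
a = 66 (a = -6*(-11) = 66)
R = 1/111 (R = 1/(66 + 45) = 1/111 ≈ 0.0090090)
(-33*(-35))*R = -33*(-35)*(1/111) = 1155*(1/111) = 385/37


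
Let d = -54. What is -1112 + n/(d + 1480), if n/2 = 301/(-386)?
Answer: -306042717/275218 ≈ -1112.0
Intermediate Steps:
n = -301/193 (n = 2*(301/(-386)) = 2*(301*(-1/386)) = 2*(-301/386) = -301/193 ≈ -1.5596)
-1112 + n/(d + 1480) = -1112 - 301/193/(-54 + 1480) = -1112 - 301/193/1426 = -1112 + (1/1426)*(-301/193) = -1112 - 301/275218 = -306042717/275218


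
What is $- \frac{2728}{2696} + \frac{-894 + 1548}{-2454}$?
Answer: $- \frac{176202}{137833} \approx -1.2784$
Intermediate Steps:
$- \frac{2728}{2696} + \frac{-894 + 1548}{-2454} = \left(-2728\right) \frac{1}{2696} + 654 \left(- \frac{1}{2454}\right) = - \frac{341}{337} - \frac{109}{409} = - \frac{176202}{137833}$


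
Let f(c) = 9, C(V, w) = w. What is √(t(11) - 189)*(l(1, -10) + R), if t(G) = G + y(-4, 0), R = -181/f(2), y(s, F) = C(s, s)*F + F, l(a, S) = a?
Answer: -172*I*√178/9 ≈ -254.97*I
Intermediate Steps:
y(s, F) = F + F*s (y(s, F) = s*F + F = F*s + F = F + F*s)
R = -181/9 ≈ -20.111
t(G) = G (t(G) = G + 0*(1 - 4) = G + 0*(-3) = G + 0 = G)
√(t(11) - 189)*(l(1, -10) + R) = √(11 - 189)*(1 - 181/9) = √(-178)*(-172/9) = (I*√178)*(-172/9) = -172*I*√178/9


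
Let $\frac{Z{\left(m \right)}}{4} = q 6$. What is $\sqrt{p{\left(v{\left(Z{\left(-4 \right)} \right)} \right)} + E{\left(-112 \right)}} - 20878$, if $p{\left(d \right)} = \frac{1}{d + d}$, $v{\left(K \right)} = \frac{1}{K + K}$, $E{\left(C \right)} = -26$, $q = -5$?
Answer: $-20878 + i \sqrt{146} \approx -20878.0 + 12.083 i$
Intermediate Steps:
$Z{\left(m \right)} = -120$ ($Z{\left(m \right)} = 4 \left(\left(-5\right) 6\right) = 4 \left(-30\right) = -120$)
$v{\left(K \right)} = \frac{1}{2 K}$
$p{\left(d \right)} = \frac{1}{2 d}$
$\sqrt{p{\left(v{\left(Z{\left(-4 \right)} \right)} \right)} + E{\left(-112 \right)}} - 20878 = \sqrt{\frac{1}{2 \frac{1}{2 \left(-120\right)}} - 26} - 20878 = \sqrt{\frac{1}{2 \cdot \frac{1}{2} \left(- \frac{1}{120}\right)} - 26} - 20878 = \sqrt{\frac{1}{2 \left(- \frac{1}{240}\right)} - 26} - 20878 = \sqrt{\frac{1}{2} \left(-240\right) - 26} - 20878 = \sqrt{-120 - 26} - 20878 = \sqrt{-146} - 20878 = i \sqrt{146} - 20878 = -20878 + i \sqrt{146}$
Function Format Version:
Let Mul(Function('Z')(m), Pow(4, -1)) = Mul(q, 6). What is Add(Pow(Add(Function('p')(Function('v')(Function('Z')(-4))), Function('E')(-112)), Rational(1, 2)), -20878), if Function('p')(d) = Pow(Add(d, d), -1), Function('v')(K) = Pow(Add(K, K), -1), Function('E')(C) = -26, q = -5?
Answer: Add(-20878, Mul(I, Pow(146, Rational(1, 2)))) ≈ Add(-20878., Mul(12.083, I))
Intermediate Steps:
Function('Z')(m) = -120 (Function('Z')(m) = Mul(4, Mul(-5, 6)) = Mul(4, -30) = -120)
Function('v')(K) = Mul(Rational(1, 2), Pow(K, -1)) (Function('v')(K) = Pow(Mul(2, K), -1) = Mul(Rational(1, 2), Pow(K, -1)))
Function('p')(d) = Mul(Rational(1, 2), Pow(d, -1)) (Function('p')(d) = Pow(Mul(2, d), -1) = Mul(Rational(1, 2), Pow(d, -1)))
Add(Pow(Add(Function('p')(Function('v')(Function('Z')(-4))), Function('E')(-112)), Rational(1, 2)), -20878) = Add(Pow(Add(Mul(Rational(1, 2), Pow(Mul(Rational(1, 2), Pow(-120, -1)), -1)), -26), Rational(1, 2)), -20878) = Add(Pow(Add(Mul(Rational(1, 2), Pow(Mul(Rational(1, 2), Rational(-1, 120)), -1)), -26), Rational(1, 2)), -20878) = Add(Pow(Add(Mul(Rational(1, 2), Pow(Rational(-1, 240), -1)), -26), Rational(1, 2)), -20878) = Add(Pow(Add(Mul(Rational(1, 2), -240), -26), Rational(1, 2)), -20878) = Add(Pow(Add(-120, -26), Rational(1, 2)), -20878) = Add(Pow(-146, Rational(1, 2)), -20878) = Add(Mul(I, Pow(146, Rational(1, 2))), -20878) = Add(-20878, Mul(I, Pow(146, Rational(1, 2))))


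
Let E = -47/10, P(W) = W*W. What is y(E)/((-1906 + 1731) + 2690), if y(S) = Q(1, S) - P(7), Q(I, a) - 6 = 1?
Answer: -42/2515 ≈ -0.016700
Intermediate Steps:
Q(I, a) = 7 (Q(I, a) = 6 + 1 = 7)
P(W) = W²
E = -47/10 (E = -47*⅒ = -47/10 ≈ -4.7000)
y(S) = -42 (y(S) = 7 - 1*7² = 7 - 1*49 = 7 - 49 = -42)
y(E)/((-1906 + 1731) + 2690) = -42/((-1906 + 1731) + 2690) = -42/(-175 + 2690) = -42/2515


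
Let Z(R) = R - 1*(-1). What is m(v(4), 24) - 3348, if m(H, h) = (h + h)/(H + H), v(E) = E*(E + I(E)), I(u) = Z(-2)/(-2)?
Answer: -10040/3 ≈ -3346.7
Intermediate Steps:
Z(R) = 1 + R (Z(R) = R + 1 = 1 + R)
I(u) = ½ (I(u) = (1 - 2)/(-2) = -1*(-½) = ½)
v(E) = E*(½ + E) (v(E) = E*(E + ½) = E*(½ + E))
m(H, h) = h/H (m(H, h) = (2*h)/((2*H)) = (2*h)*(1/(2*H)) = h/H)
m(v(4), 24) - 3348 = 24/((4*(½ + 4))) - 3348 = 24/((4*(9/2))) - 3348 = 24/18 - 3348 = 24*(1/18) - 3348 = 4/3 - 3348 = -10040/3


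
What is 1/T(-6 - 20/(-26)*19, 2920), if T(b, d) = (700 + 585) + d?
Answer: 1/4205 ≈ 0.00023781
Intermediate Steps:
T(b, d) = 1285 + d
1/T(-6 - 20/(-26)*19, 2920) = 1/(1285 + 2920) = 1/4205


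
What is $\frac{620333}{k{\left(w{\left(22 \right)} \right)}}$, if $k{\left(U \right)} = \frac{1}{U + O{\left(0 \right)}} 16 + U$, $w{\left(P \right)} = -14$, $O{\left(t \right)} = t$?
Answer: $- \frac{4342331}{106} \approx -40965.0$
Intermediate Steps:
$k{\left(U \right)} = U + \frac{16}{U}$ ($k{\left(U \right)} = \frac{1}{U + 0} \cdot 16 + U = \frac{1}{U} 16 + U = \frac{16}{U} + U = U + \frac{16}{U}$)
$\frac{620333}{k{\left(w{\left(22 \right)} \right)}} = \frac{620333}{-14 + \frac{16}{-14}} = \frac{620333}{-14 + 16 \left(- \frac{1}{14}\right)} = \frac{620333}{-14 - \frac{8}{7}} = \frac{620333}{- \frac{106}{7}} = 620333 \left(- \frac{7}{106}\right) = - \frac{4342331}{106}$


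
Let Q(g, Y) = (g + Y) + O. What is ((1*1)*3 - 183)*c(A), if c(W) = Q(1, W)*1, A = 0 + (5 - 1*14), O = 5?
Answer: 540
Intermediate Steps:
Q(g, Y) = 5 + Y + g (Q(g, Y) = (g + Y) + 5 = (Y + g) + 5 = 5 + Y + g)
A = -9 (A = 0 + (5 - 14) = 0 - 9 = -9)
c(W) = 6 + W (c(W) = (5 + W + 1)*1 = (6 + W)*1 = 6 + W)
((1*1)*3 - 183)*c(A) = ((1*1)*3 - 183)*(6 - 9) = (1*3 - 183)*(-3) = (3 - 183)*(-3) = -180*(-3) = 540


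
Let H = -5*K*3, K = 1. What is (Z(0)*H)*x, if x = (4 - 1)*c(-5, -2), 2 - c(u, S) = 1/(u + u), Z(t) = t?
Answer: 0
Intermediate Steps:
c(u, S) = 2 - 1/(2*u) (c(u, S) = 2 - 1/(u + u) = 2 - 1/(2*u))
H = -15 (H = -5*1*3 = -5*3 = -15)
x = 63/10 (x = (4 - 1)*(2 - ½/(-5)) = 3*(2 - ½*(-⅕)) = 3*(2 + ⅒) = 3*(21/10) = 63/10 ≈ 6.3000)
(Z(0)*H)*x = (0*(-15))*(63/10) = 0*(63/10) = 0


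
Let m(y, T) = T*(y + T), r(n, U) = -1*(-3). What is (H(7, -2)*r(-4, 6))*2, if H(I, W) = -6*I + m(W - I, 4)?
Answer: -372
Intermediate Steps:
r(n, U) = 3
m(y, T) = T*(T + y)
H(I, W) = 16 - 10*I + 4*W (H(I, W) = -6*I + 4*(4 + (W - I)) = -6*I + 4*(4 + W - I) = -6*I + (16 - 4*I + 4*W) = 16 - 10*I + 4*W)
(H(7, -2)*r(-4, 6))*2 = ((16 - 10*7 + 4*(-2))*3)*2 = ((16 - 70 - 8)*3)*2 = -62*3*2 = -186*2 = -372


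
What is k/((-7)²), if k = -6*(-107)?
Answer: 642/49 ≈ 13.102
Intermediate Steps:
k = 642
k/((-7)²) = 642/((-7)²) = 642/49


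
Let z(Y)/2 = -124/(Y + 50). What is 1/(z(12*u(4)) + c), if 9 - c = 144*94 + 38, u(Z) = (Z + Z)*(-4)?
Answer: -167/2265231 ≈ -7.3723e-5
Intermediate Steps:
u(Z) = -8*Z (u(Z) = (2*Z)*(-4) = -8*Z)
c = -13565 (c = 9 - (144*94 + 38) = 9 - (13536 + 38) = 9 - 1*13574 = 9 - 13574 = -13565)
z(Y) = -248/(50 + Y) (z(Y) = 2*(-124/(Y + 50)) = 2*(-124/(50 + Y)) = -248/(50 + Y))
1/(z(12*u(4)) + c) = 1/(-248/(50 + 12*(-8*4)) - 13565) = 1/(-248/(50 + 12*(-32)) - 13565) = 1/(-248/(50 - 384) - 13565) = 1/(-248/(-334) - 13565) = 1/(-248*(-1/334) - 13565) = 1/(124/167 - 13565) = 1/(-2265231/167) = -167/2265231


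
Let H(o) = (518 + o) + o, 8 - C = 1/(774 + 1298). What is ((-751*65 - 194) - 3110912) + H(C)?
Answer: -3273124933/1036 ≈ -3.1594e+6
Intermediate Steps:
C = 16575/2072 (C = 8 - 1/(774 + 1298) = 8 - 1/2072 = 16575/2072 ≈ 7.9995)
H(o) = 518 + 2*o
((-751*65 - 194) - 3110912) + H(C) = ((-751*65 - 194) - 3110912) + (518 + 2*(16575/2072)) = ((-48815 - 194) - 3110912) + (518 + 16575/1036) = (-49009 - 3110912) + 553223/1036 = -3159921 + 553223/1036 = -3273124933/1036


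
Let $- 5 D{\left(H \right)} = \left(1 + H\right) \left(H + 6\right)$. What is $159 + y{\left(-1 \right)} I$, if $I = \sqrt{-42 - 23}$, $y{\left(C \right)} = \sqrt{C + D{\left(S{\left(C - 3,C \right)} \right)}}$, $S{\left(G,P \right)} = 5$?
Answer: $159 - \sqrt{923} \approx 128.62$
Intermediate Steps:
$D{\left(H \right)} = - \frac{\left(1 + H\right) \left(6 + H\right)}{5}$ ($D{\left(H \right)} = - \frac{\left(1 + H\right) \left(H + 6\right)}{5} = - \frac{\left(1 + H\right) \left(6 + H\right)}{5}$)
$y{\left(C \right)} = \sqrt{- \frac{66}{5} + C}$ ($y{\left(C \right)} = \sqrt{C - \left(\frac{41}{5} + 5\right)} = \sqrt{C - \frac{66}{5}} = \sqrt{- \frac{66}{5} + C}$)
$I = i \sqrt{65}$ ($I = \sqrt{-65} = i \sqrt{65} \approx 8.0623 i$)
$159 + y{\left(-1 \right)} I = 159 + \frac{\sqrt{-330 + 25 \left(-1\right)}}{5} i \sqrt{65} = 159 + \frac{\sqrt{-330 - 25}}{5} i \sqrt{65} = 159 + \frac{\sqrt{-355}}{5} i \sqrt{65} = 159 + \frac{i \sqrt{355}}{5} i \sqrt{65} = 159 - \sqrt{923}$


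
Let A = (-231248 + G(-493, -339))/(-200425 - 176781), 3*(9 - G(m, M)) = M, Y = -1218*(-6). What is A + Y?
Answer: 1378426287/188603 ≈ 7308.6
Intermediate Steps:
Y = 7308
G(m, M) = 9 - M/3
A = 115563/188603 (A = (-231248 + (9 - 1/3*(-339)))/(-200425 - 176781) = (-231248 + (9 + 113))/(-377206) = (-231248 + 122)*(-1/377206) = -231126*(-1/377206) = 115563/188603 ≈ 0.61273)
A + Y = 115563/188603 + 7308 = 1378426287/188603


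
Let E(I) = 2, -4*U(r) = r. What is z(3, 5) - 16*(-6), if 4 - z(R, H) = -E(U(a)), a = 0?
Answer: 102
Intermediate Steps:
U(r) = -r/4
z(R, H) = 6 (z(R, H) = 4 - (-1)*2 = 4 - 1*(-2) = 4 + 2 = 6)
z(3, 5) - 16*(-6) = 6 - 16*(-6) = 6 + 96 = 102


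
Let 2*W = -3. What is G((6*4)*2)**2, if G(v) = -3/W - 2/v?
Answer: 2209/576 ≈ 3.8351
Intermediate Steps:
W = -3/2 (W = (1/2)*(-3) = -3/2 ≈ -1.5000)
G(v) = 2 - 2/v (G(v) = -3/(-3/2) - 2/v = -3*(-2/3) - 2/v = 2 - 2/v)
G((6*4)*2)**2 = (2 - 2/((6*4)*2))**2 = (2 - 2/(24*2))**2 = (2 - 2/48)**2 = (2 - 2*1/48)**2 = (2 - 1/24)**2 = (47/24)**2 = 2209/576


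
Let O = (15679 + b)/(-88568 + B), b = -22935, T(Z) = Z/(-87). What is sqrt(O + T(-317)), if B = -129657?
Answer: sqrt(63037163091)/130935 ≈ 1.9175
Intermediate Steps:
T(Z) = -Z/87 (T(Z) = Z*(-1/87) = -Z/87)
O = 7256/218225 (O = (15679 - 22935)/(-88568 - 129657) = -7256/(-218225) = -7256*(-1/218225) = 7256/218225 ≈ 0.033250)
sqrt(O + T(-317)) = sqrt(7256/218225 - 1/87*(-317)) = sqrt(7256/218225 + 317/87) = sqrt(2407193/654675) = sqrt(63037163091)/130935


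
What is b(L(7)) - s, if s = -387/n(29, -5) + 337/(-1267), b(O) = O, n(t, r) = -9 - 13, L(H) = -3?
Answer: -566537/27874 ≈ -20.325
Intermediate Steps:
n(t, r) = -22
s = 482915/27874 (s = -387/(-22) + 337/(-1267) = -387*(-1/22) + 337*(-1/1267) = 387/22 - 337/1267 = 482915/27874 ≈ 17.325)
b(L(7)) - s = -3 - 1*482915/27874 = -3 - 482915/27874 = -566537/27874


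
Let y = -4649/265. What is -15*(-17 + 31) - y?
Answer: -51001/265 ≈ -192.46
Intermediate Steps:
y = -4649/265 (y = -4649*1/265 = -4649/265 ≈ -17.543)
-15*(-17 + 31) - y = -15*(-17 + 31) - 1*(-4649/265) = -15*14 + 4649/265 = -210 + 4649/265 = -51001/265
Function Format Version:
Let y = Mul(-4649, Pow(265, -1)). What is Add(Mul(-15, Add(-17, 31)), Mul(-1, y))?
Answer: Rational(-51001, 265) ≈ -192.46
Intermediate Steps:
y = Rational(-4649, 265) (y = Mul(-4649, Rational(1, 265)) = Rational(-4649, 265) ≈ -17.543)
Add(Mul(-15, Add(-17, 31)), Mul(-1, y)) = Add(Mul(-15, Add(-17, 31)), Mul(-1, Rational(-4649, 265))) = Add(Mul(-15, 14), Rational(4649, 265)) = Add(-210, Rational(4649, 265)) = Rational(-51001, 265)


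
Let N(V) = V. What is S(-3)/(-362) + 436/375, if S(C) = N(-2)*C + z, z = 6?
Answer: 76666/67875 ≈ 1.1295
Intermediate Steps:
S(C) = 6 - 2*C (S(C) = -2*C + 6 = 6 - 2*C)
S(-3)/(-362) + 436/375 = (6 - 2*(-3))/(-362) + 436/375 = (6 + 6)*(-1/362) + 436*(1/375) = 12*(-1/362) + 436/375 = -6/181 + 436/375 = 76666/67875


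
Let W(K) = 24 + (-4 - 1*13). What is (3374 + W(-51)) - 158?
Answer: 3223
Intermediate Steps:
W(K) = 7 (W(K) = 24 + (-4 - 13) = 24 - 17 = 7)
(3374 + W(-51)) - 158 = (3374 + 7) - 158 = 3381 - 158 = 3223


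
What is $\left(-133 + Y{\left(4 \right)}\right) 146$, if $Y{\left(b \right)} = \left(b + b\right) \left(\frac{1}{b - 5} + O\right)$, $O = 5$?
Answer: $-14746$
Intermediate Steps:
$Y{\left(b \right)} = 2 b \left(5 + \frac{1}{-5 + b}\right)$ ($Y{\left(b \right)} = \left(b + b\right) \left(\frac{1}{b - 5} + 5\right) = 2 b \left(\frac{1}{-5 + b} + 5\right) = 2 b \left(5 + \frac{1}{-5 + b}\right)$)
$\left(-133 + Y{\left(4 \right)}\right) 146 = \left(-133 + 2 \cdot 4 \frac{1}{-5 + 4} \left(-24 + 5 \cdot 4\right)\right) 146 = \left(-133 + 2 \cdot 4 \frac{1}{-1} \left(-24 + 20\right)\right) 146 = \left(-133 + 2 \cdot 4 \left(-1\right) \left(-4\right)\right) 146 = \left(-133 + 32\right) 146 = \left(-101\right) 146 = -14746$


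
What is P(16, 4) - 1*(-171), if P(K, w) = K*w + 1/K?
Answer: 3761/16 ≈ 235.06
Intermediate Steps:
P(K, w) = 1/K + K*w
P(16, 4) - 1*(-171) = (1/16 + 16*4) - 1*(-171) = (1/16 + 64) + 171 = 1025/16 + 171 = 3761/16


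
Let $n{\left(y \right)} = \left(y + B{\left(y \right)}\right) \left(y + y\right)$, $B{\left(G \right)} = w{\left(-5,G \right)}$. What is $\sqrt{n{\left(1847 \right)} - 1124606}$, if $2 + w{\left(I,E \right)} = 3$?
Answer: $\sqrt{5701906} \approx 2387.9$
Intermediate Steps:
$w{\left(I,E \right)} = 1$ ($w{\left(I,E \right)} = -2 + 3 = 1$)
$B{\left(G \right)} = 1$
$n{\left(y \right)} = 2 y \left(1 + y\right)$ ($n{\left(y \right)} = \left(y + 1\right) \left(y + y\right) = \left(1 + y\right) 2 y = 2 y \left(1 + y\right)$)
$\sqrt{n{\left(1847 \right)} - 1124606} = \sqrt{2 \cdot 1847 \left(1 + 1847\right) - 1124606} = \sqrt{2 \cdot 1847 \cdot 1848 - 1124606} = \sqrt{6826512 - 1124606} = \sqrt{5701906}$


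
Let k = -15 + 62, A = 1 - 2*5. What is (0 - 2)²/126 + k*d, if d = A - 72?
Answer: -239839/63 ≈ -3807.0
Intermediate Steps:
A = -9 (A = 1 - 10 = -9)
d = -81 (d = -9 - 72 = -81)
k = 47
(0 - 2)²/126 + k*d = (0 - 2)²/126 + 47*(-81) = (-2)²*(1/126) - 3807 = 4*(1/126) - 3807 = 2/63 - 3807 = -239839/63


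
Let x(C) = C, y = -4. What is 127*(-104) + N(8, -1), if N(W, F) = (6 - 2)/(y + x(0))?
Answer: -13209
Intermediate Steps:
N(W, F) = -1 (N(W, F) = (6 - 2)/(-4 + 0) = 4/(-4) = 4*(-¼) = -1)
127*(-104) + N(8, -1) = 127*(-104) - 1 = -13208 - 1 = -13209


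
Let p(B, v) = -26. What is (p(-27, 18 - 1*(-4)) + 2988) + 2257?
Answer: 5219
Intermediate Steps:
(p(-27, 18 - 1*(-4)) + 2988) + 2257 = (-26 + 2988) + 2257 = 2962 + 2257 = 5219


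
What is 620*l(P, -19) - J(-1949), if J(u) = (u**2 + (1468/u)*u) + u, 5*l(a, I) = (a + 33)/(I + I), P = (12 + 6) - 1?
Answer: -72167380/19 ≈ -3.7983e+6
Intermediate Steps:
P = 17 (P = 18 - 1 = 17)
l(a, I) = (33 + a)/(10*I) (l(a, I) = ((a + 33)/(I + I))/5 = ((33 + a)/((2*I)))/5 = ((33 + a)*(1/(2*I)))/5 = ((33 + a)/(2*I))/5 = (33 + a)/(10*I))
J(u) = 1468 + u + u**2 (J(u) = (u**2 + 1468) + u = (1468 + u**2) + u = 1468 + u + u**2)
620*l(P, -19) - J(-1949) = 620*((1/10)*(33 + 17)/(-19)) - (1468 - 1949 + (-1949)**2) = 620*((1/10)*(-1/19)*50) - (1468 - 1949 + 3798601) = 620*(-5/19) - 1*3798120 = -3100/19 - 3798120 = -72167380/19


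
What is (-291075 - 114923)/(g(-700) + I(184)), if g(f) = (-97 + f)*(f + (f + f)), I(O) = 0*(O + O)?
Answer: -202999/836850 ≈ -0.24258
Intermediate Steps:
I(O) = 0 (I(O) = 0*(2*O) = 0)
g(f) = 3*f*(-97 + f) (g(f) = (-97 + f)*(f + 2*f) = (-97 + f)*(3*f) = 3*f*(-97 + f))
(-291075 - 114923)/(g(-700) + I(184)) = (-291075 - 114923)/(3*(-700)*(-97 - 700) + 0) = -405998/(3*(-700)*(-797) + 0) = -405998/(1673700 + 0) = -405998/1673700 = -405998*1/1673700 = -202999/836850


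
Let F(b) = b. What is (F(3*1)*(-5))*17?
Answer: -255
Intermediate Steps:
(F(3*1)*(-5))*17 = ((3*1)*(-5))*17 = (3*(-5))*17 = -15*17 = -255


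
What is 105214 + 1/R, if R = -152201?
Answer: 16013676013/152201 ≈ 1.0521e+5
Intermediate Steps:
105214 + 1/R = 105214 + 1/(-152201) = 105214 - 1/152201 = 16013676013/152201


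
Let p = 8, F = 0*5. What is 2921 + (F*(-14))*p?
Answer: 2921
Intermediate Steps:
F = 0
2921 + (F*(-14))*p = 2921 + (0*(-14))*8 = 2921 + 0*8 = 2921 + 0 = 2921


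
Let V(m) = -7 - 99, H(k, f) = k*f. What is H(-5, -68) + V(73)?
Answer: 234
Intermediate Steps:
H(k, f) = f*k
V(m) = -106
H(-5, -68) + V(73) = -68*(-5) - 106 = 340 - 106 = 234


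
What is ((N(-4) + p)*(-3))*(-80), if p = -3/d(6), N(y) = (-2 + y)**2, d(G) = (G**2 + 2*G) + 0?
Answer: 8625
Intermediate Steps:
d(G) = G**2 + 2*G
p = -1/16 (p = -3*1/(6*(2 + 6)) = -3/(6*8) = -3/48 = -3*1/48 = -1/16 ≈ -0.062500)
((N(-4) + p)*(-3))*(-80) = (((-2 - 4)**2 - 1/16)*(-3))*(-80) = (((-6)**2 - 1/16)*(-3))*(-80) = ((36 - 1/16)*(-3))*(-80) = ((575/16)*(-3))*(-80) = -1725/16*(-80) = 8625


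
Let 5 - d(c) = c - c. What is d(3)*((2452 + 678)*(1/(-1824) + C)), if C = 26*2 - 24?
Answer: 399630575/912 ≈ 4.3819e+5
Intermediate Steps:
d(c) = 5 (d(c) = 5 - (c - c) = 5 - 1*0 = 5 + 0 = 5)
C = 28 (C = 52 - 24 = 28)
d(3)*((2452 + 678)*(1/(-1824) + C)) = 5*((2452 + 678)*(1/(-1824) + 28)) = 5*(3130*(-1/1824 + 28)) = 5*(3130*(51071/1824)) = 5*(79926115/912) = 399630575/912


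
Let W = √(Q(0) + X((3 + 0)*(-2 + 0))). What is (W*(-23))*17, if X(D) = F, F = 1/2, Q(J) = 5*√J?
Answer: -391*√2/2 ≈ -276.48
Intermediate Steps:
F = ½ ≈ 0.50000
X(D) = ½
W = √2/2 (W = √(5*√0 + ½) = √(5*0 + ½) = √(0 + ½) = √(½) = √2/2 ≈ 0.70711)
(W*(-23))*17 = ((√2/2)*(-23))*17 = -23*√2/2*17 = -391*√2/2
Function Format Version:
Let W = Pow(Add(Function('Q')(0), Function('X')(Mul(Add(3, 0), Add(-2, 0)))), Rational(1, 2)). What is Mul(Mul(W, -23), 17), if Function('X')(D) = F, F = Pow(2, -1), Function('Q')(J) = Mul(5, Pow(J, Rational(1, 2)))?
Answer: Mul(Rational(-391, 2), Pow(2, Rational(1, 2))) ≈ -276.48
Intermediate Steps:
F = Rational(1, 2) ≈ 0.50000
Function('X')(D) = Rational(1, 2)
W = Mul(Rational(1, 2), Pow(2, Rational(1, 2))) (W = Pow(Add(Mul(5, Pow(0, Rational(1, 2))), Rational(1, 2)), Rational(1, 2)) = Pow(Add(Mul(5, 0), Rational(1, 2)), Rational(1, 2)) = Pow(Add(0, Rational(1, 2)), Rational(1, 2)) = Pow(Rational(1, 2), Rational(1, 2)) = Mul(Rational(1, 2), Pow(2, Rational(1, 2))) ≈ 0.70711)
Mul(Mul(W, -23), 17) = Mul(Mul(Mul(Rational(1, 2), Pow(2, Rational(1, 2))), -23), 17) = Mul(Mul(Rational(-23, 2), Pow(2, Rational(1, 2))), 17) = Mul(Rational(-391, 2), Pow(2, Rational(1, 2)))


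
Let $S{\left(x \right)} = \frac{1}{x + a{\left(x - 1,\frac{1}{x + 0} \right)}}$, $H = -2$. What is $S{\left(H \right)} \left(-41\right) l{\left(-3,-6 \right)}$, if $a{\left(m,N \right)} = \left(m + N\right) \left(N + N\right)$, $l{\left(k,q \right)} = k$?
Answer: $82$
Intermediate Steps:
$a{\left(m,N \right)} = 2 N \left(N + m\right)$ ($a{\left(m,N \right)} = \left(N + m\right) 2 N = 2 N \left(N + m\right)$)
$S{\left(x \right)} = \frac{1}{x + \frac{2 \left(-1 + x + \frac{1}{x}\right)}{x}}$ ($S{\left(x \right)} = \frac{1}{x + \frac{2 \left(\frac{1}{x + 0} + \left(x - 1\right)\right)}{x + 0}} = \frac{1}{x + \frac{2 \left(\frac{1}{x} + \left(x - 1\right)\right)}{x}} = \frac{1}{x + \frac{2 \left(\frac{1}{x} + \left(-1 + x\right)\right)}{x}} = \frac{1}{x + \frac{2 \left(-1 + x + \frac{1}{x}\right)}{x}}$)
$S{\left(H \right)} \left(-41\right) l{\left(-3,-6 \right)} = \frac{\left(-2\right)^{2}}{2 + \left(-2\right)^{3} + 2 \left(-2\right) \left(-1 - 2\right)} \left(-41\right) \left(-3\right) = \frac{4}{2 - 8 + 2 \left(-2\right) \left(-3\right)} \left(-41\right) \left(-3\right) = \frac{4}{2 - 8 + 12} \left(-41\right) \left(-3\right) = \frac{4}{6} \left(-41\right) \left(-3\right) = 4 \cdot \frac{1}{6} \left(-41\right) \left(-3\right) = \frac{2}{3} \left(-41\right) \left(-3\right) = \left(- \frac{82}{3}\right) \left(-3\right) = 82$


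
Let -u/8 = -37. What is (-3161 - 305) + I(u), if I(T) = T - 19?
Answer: -3189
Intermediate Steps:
u = 296 (u = -8*(-37) = 296)
I(T) = -19 + T
(-3161 - 305) + I(u) = (-3161 - 305) + (-19 + 296) = -3466 + 277 = -3189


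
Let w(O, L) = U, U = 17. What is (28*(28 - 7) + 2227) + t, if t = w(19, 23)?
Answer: 2832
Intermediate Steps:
w(O, L) = 17
t = 17
(28*(28 - 7) + 2227) + t = (28*(28 - 7) + 2227) + 17 = (28*21 + 2227) + 17 = (588 + 2227) + 17 = 2815 + 17 = 2832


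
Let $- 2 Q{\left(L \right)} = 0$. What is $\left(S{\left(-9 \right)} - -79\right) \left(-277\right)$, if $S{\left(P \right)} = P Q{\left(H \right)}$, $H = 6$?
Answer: $-21883$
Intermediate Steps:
$Q{\left(L \right)} = 0$ ($Q{\left(L \right)} = \left(- \frac{1}{2}\right) 0 = 0$)
$S{\left(P \right)} = 0$ ($S{\left(P \right)} = P 0 = 0$)
$\left(S{\left(-9 \right)} - -79\right) \left(-277\right) = \left(0 - -79\right) \left(-277\right) = \left(0 + \left(-11 + 90\right)\right) \left(-277\right) = \left(0 + 79\right) \left(-277\right) = 79 \left(-277\right) = -21883$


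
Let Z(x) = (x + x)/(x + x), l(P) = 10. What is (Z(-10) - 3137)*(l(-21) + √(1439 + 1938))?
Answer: -31360 - 3136*√3377 ≈ -2.1360e+5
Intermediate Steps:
Z(x) = 1 (Z(x) = (2*x)/((2*x)) = (2*x)*(1/(2*x)) = 1)
(Z(-10) - 3137)*(l(-21) + √(1439 + 1938)) = (1 - 3137)*(10 + √(1439 + 1938)) = -3136*(10 + √3377) = -31360 - 3136*√3377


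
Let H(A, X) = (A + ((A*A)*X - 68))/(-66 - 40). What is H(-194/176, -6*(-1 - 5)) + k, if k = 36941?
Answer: 7580933357/205216 ≈ 36941.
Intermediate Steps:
H(A, X) = 34/53 - A/106 - X*A**2/106 (H(A, X) = (A + (A**2*X - 68))/(-106) = (A + (X*A**2 - 68))*(-1/106) = (A + (-68 + X*A**2))*(-1/106) = (-68 + A + X*A**2)*(-1/106) = 34/53 - A/106 - X*A**2/106)
H(-194/176, -6*(-1 - 5)) + k = (34/53 - (-97)/(53*176) - (-6*(-1 - 5))*(-194/176)**2/106) + 36941 = (34/53 - (-97)/(53*176) - (-6*(-6))*(-194*1/176)**2/106) + 36941 = (34/53 - 1/106*(-97/88) - 1/106*36*(-97/88)**2) + 36941 = (34/53 + 97/9328 - 1/106*36*9409/7744) + 36941 = (34/53 + 97/9328 - 84681/205216) + 36941 = 49101/205216 + 36941 = 7580933357/205216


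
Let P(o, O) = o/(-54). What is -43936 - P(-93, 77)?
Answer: -790879/18 ≈ -43938.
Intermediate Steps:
P(o, O) = -o/54 (P(o, O) = o*(-1/54) = -o/54)
-43936 - P(-93, 77) = -43936 - (-1)*(-93)/54 = -43936 - 1*31/18 = -43936 - 31/18 = -790879/18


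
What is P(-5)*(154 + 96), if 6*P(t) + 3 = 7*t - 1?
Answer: -1625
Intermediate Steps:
P(t) = -⅔ + 7*t/6 (P(t) = -½ + (7*t - 1)/6 = -½ + (-1 + 7*t)/6 = -½ + (-⅙ + 7*t/6) = -⅔ + 7*t/6)
P(-5)*(154 + 96) = (-⅔ + (7/6)*(-5))*(154 + 96) = (-⅔ - 35/6)*250 = -13/2*250 = -1625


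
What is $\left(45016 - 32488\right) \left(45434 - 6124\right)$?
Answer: $492475680$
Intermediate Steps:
$\left(45016 - 32488\right) \left(45434 - 6124\right) = 12528 \cdot 39310 = 492475680$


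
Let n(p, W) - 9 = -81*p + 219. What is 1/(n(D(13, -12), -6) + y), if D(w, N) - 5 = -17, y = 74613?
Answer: 1/75813 ≈ 1.3190e-5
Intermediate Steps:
D(w, N) = -12 (D(w, N) = 5 - 17 = -12)
n(p, W) = 228 - 81*p (n(p, W) = 9 + (-81*p + 219) = 9 + (219 - 81*p) = 228 - 81*p)
1/(n(D(13, -12), -6) + y) = 1/((228 - 81*(-12)) + 74613) = 1/((228 + 972) + 74613) = 1/(1200 + 74613) = 1/75813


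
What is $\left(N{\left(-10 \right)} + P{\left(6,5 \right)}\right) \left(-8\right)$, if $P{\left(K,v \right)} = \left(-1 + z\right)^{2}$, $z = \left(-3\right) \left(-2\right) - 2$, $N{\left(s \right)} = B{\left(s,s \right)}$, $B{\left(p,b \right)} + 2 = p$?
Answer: $24$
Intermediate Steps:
$B{\left(p,b \right)} = -2 + p$
$N{\left(s \right)} = -2 + s$
$z = 4$ ($z = 6 - 2 = 4$)
$P{\left(K,v \right)} = 9$ ($P{\left(K,v \right)} = \left(-1 + 4\right)^{2} = 3^{2} = 9$)
$\left(N{\left(-10 \right)} + P{\left(6,5 \right)}\right) \left(-8\right) = \left(\left(-2 - 10\right) + 9\right) \left(-8\right) = \left(-12 + 9\right) \left(-8\right) = \left(-3\right) \left(-8\right) = 24$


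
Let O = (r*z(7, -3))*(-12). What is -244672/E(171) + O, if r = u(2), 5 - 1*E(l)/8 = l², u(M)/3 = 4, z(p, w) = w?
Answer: 3165134/7309 ≈ 433.05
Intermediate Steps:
u(M) = 12 (u(M) = 3*4 = 12)
E(l) = 40 - 8*l²
r = 12
O = 432 (O = (12*(-3))*(-12) = -36*(-12) = 432)
-244672/E(171) + O = -244672/(40 - 8*171²) + 432 = -244672/(40 - 8*29241) + 432 = -244672/(40 - 233928) + 432 = -244672/(-233888) + 432 = -244672*(-1/233888) + 432 = 7646/7309 + 432 = 3165134/7309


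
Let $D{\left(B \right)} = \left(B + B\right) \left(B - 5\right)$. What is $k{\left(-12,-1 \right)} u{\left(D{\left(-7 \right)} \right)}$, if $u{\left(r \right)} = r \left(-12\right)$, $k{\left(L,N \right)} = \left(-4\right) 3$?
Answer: $24192$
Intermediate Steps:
$D{\left(B \right)} = 2 B \left(-5 + B\right)$
$k{\left(L,N \right)} = -12$
$u{\left(r \right)} = - 12 r$
$k{\left(-12,-1 \right)} u{\left(D{\left(-7 \right)} \right)} = - 12 \left(- 12 \cdot 2 \left(-7\right) \left(-5 - 7\right)\right) = - 12 \left(- 12 \cdot 2 \left(-7\right) \left(-12\right)\right) = - 12 \left(\left(-12\right) 168\right) = \left(-12\right) \left(-2016\right) = 24192$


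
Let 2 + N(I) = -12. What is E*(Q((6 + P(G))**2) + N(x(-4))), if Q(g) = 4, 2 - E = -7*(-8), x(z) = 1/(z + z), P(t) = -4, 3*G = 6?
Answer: 540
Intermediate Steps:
G = 2 (G = (1/3)*6 = 2)
x(z) = 1/(2*z)
E = -54 (E = 2 - (-7)*(-8) = 2 - 1*56 = 2 - 56 = -54)
N(I) = -14 (N(I) = -2 - 12 = -14)
E*(Q((6 + P(G))**2) + N(x(-4))) = -54*(4 - 14) = -54*(-10) = 540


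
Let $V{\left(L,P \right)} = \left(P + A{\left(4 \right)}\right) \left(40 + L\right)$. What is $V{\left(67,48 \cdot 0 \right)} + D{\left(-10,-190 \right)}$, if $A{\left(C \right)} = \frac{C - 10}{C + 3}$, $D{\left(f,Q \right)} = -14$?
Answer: $- \frac{740}{7} \approx -105.71$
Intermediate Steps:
$A{\left(C \right)} = \frac{-10 + C}{3 + C}$
$V{\left(L,P \right)} = \left(40 + L\right) \left(- \frac{6}{7} + P\right)$ ($V{\left(L,P \right)} = \left(P + \frac{-10 + 4}{3 + 4}\right) \left(40 + L\right) = \left(P + \frac{1}{7} \left(-6\right)\right) \left(40 + L\right) = \left(P - \frac{6}{7}\right) \left(40 + L\right) = \left(- \frac{6}{7} + P\right) \left(40 + L\right) = \left(40 + L\right) \left(- \frac{6}{7} + P\right)$)
$V{\left(67,48 \cdot 0 \right)} + D{\left(-10,-190 \right)} = \left(- \frac{240}{7} + 40 \cdot 48 \cdot 0 - \frac{402}{7} + 67 \cdot 48 \cdot 0\right) - 14 = \left(- \frac{240}{7} + 40 \cdot 0 - \frac{402}{7} + 67 \cdot 0\right) - 14 = \left(- \frac{240}{7} + 0 - \frac{402}{7} + 0\right) - 14 = - \frac{642}{7} - 14 = - \frac{740}{7}$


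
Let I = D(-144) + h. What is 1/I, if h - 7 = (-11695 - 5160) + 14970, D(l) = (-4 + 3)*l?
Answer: -1/1734 ≈ -0.00057670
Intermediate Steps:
D(l) = -l
h = -1878 (h = 7 + ((-11695 - 5160) + 14970) = 7 + (-16855 + 14970) = 7 - 1885 = -1878)
I = -1734 (I = -1*(-144) - 1878 = 144 - 1878 = -1734)
1/I = 1/(-1734) = -1/1734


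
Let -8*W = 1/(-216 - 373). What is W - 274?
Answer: -1291087/4712 ≈ -274.00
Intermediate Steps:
W = 1/4712 (W = -1/(8*(-216 - 373)) = -⅛/(-589) = -⅛*(-1/589) = 1/4712 ≈ 0.00021222)
W - 274 = 1/4712 - 274 = -1291087/4712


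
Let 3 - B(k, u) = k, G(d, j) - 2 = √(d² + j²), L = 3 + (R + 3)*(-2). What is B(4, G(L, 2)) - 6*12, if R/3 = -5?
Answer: -73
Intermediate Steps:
R = -15 (R = 3*(-5) = -15)
L = 27 (L = 3 + (-15 + 3)*(-2) = 3 - 12*(-2) = 3 + 24 = 27)
G(d, j) = 2 + √(d² + j²)
B(k, u) = 3 - k
B(4, G(L, 2)) - 6*12 = (3 - 1*4) - 6*12 = (3 - 4) - 72 = -1 - 72 = -73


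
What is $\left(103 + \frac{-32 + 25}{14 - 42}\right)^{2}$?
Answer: $\frac{170569}{16} \approx 10661.0$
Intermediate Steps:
$\left(103 + \frac{-32 + 25}{14 - 42}\right)^{2} = \left(103 - \frac{7}{-28}\right)^{2} = \left(103 - - \frac{1}{4}\right)^{2} = \left(103 + \frac{1}{4}\right)^{2} = \left(\frac{413}{4}\right)^{2} = \frac{170569}{16}$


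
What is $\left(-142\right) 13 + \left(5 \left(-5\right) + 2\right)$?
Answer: $-1869$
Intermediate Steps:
$\left(-142\right) 13 + \left(5 \left(-5\right) + 2\right) = -1846 + \left(-25 + 2\right) = -1846 - 23 = -1869$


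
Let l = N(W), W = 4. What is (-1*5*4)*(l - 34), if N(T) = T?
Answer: 600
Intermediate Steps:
l = 4
(-1*5*4)*(l - 34) = (-1*5*4)*(4 - 34) = -5*4*(-30) = -20*(-30) = 600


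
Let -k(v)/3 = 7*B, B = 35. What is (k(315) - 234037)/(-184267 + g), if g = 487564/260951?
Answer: 61263988172/48084170353 ≈ 1.2741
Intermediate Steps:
g = 487564/260951 (g = 487564*(1/260951) = 487564/260951 ≈ 1.8684)
k(v) = -735 (k(v) = -21*35 = -3*245 = -735)
(k(315) - 234037)/(-184267 + g) = (-735 - 234037)/(-184267 + 487564/260951) = -234772/(-48084170353/260951) = -234772*(-260951/48084170353) = 61263988172/48084170353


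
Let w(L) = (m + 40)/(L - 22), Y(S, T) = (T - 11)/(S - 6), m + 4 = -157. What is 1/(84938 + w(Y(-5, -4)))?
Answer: 227/19282257 ≈ 1.1772e-5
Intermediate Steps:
m = -161 (m = -4 - 157 = -161)
Y(S, T) = (-11 + T)/(-6 + S)
w(L) = -121/(-22 + L) (w(L) = (-161 + 40)/(L - 22) = -121/(-22 + L))
1/(84938 + w(Y(-5, -4))) = 1/(84938 - 121/(-22 + (-11 - 4)/(-6 - 5))) = 1/(84938 - 121/(-22 - 15/(-11))) = 1/(84938 - 121/(-22 - 1/11*(-15))) = 1/(84938 - 121/(-22 + 15/11)) = 1/(84938 - 121/(-227/11)) = 1/(84938 - 121*(-11/227)) = 1/(84938 + 1331/227) = 1/(19282257/227) = 227/19282257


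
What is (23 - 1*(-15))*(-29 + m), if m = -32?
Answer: -2318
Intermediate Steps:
(23 - 1*(-15))*(-29 + m) = (23 - 1*(-15))*(-29 - 32) = (23 + 15)*(-61) = 38*(-61) = -2318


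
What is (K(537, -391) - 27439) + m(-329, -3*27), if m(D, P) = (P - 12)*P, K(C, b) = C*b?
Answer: -229873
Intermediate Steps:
m(D, P) = P*(-12 + P) (m(D, P) = (-12 + P)*P = P*(-12 + P))
(K(537, -391) - 27439) + m(-329, -3*27) = (537*(-391) - 27439) + (-3*27)*(-12 - 3*27) = (-209967 - 27439) - 81*(-12 - 81) = -237406 - 81*(-93) = -237406 + 7533 = -229873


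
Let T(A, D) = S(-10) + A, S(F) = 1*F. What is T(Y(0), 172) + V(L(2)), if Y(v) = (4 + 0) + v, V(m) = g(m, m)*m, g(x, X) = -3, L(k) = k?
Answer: -12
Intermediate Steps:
V(m) = -3*m
S(F) = F
Y(v) = 4 + v
T(A, D) = -10 + A
T(Y(0), 172) + V(L(2)) = (-10 + (4 + 0)) - 3*2 = (-10 + 4) - 6 = -6 - 6 = -12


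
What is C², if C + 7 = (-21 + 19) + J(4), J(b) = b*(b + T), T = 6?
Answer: 961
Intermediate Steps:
J(b) = b*(6 + b) (J(b) = b*(b + 6) = b*(6 + b))
C = 31 (C = -7 + ((-21 + 19) + 4*(6 + 4)) = -7 + (-2 + 4*10) = -7 + (-2 + 40) = -7 + 38 = 31)
C² = 31² = 961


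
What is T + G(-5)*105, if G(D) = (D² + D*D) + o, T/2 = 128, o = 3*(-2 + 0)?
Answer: 4876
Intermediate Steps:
o = -6 (o = 3*(-2) = -6)
T = 256 (T = 2*128 = 256)
G(D) = -6 + 2*D² (G(D) = (D² + D*D) - 6 = (D² + D²) - 6 = 2*D² - 6 = -6 + 2*D²)
T + G(-5)*105 = 256 + (-6 + 2*(-5)²)*105 = 256 + (-6 + 2*25)*105 = 256 + (-6 + 50)*105 = 256 + 44*105 = 256 + 4620 = 4876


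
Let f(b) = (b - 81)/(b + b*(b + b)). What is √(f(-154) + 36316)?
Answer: 3*√9019316583046/47278 ≈ 190.57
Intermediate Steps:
f(b) = (-81 + b)/(b + 2*b²) (f(b) = (-81 + b)/(b + b*(2*b)) = (-81 + b)/(b + 2*b²))
√(f(-154) + 36316) = √((-81 - 154)/((-154)*(1 + 2*(-154))) + 36316) = √(-1/154*(-235)/(1 - 308) + 36316) = √(-1/154*(-235)/(-307) + 36316) = √(-1/154*(-1/307)*(-235) + 36316) = √(-235/47278 + 36316) = √(1716947613/47278) = 3*√9019316583046/47278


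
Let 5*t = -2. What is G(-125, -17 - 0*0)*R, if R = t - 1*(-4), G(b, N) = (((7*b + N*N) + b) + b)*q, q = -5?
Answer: 15048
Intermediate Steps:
t = -⅖ (t = (⅕)*(-2) = -⅖ ≈ -0.40000)
G(b, N) = -45*b - 5*N² (G(b, N) = (((7*b + N*N) + b) + b)*(-5) = (((7*b + N²) + b) + b)*(-5) = (((N² + 7*b) + b) + b)*(-5) = ((N² + 8*b) + b)*(-5) = (N² + 9*b)*(-5) = -45*b - 5*N²)
R = 18/5 (R = -⅖ - 1*(-4) = -⅖ + 4 = 18/5 ≈ 3.6000)
G(-125, -17 - 0*0)*R = (-45*(-125) - 5*(-17 - 0*0)²)*(18/5) = (5625 - 5*(-17 - 1*0)²)*(18/5) = (5625 - 5*(-17 + 0)²)*(18/5) = (5625 - 5*(-17)²)*(18/5) = (5625 - 5*289)*(18/5) = (5625 - 1445)*(18/5) = 4180*(18/5) = 15048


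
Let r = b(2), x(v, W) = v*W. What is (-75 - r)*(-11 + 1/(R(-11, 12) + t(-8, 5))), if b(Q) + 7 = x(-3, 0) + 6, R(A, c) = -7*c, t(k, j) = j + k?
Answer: 70892/87 ≈ 814.85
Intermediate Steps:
x(v, W) = W*v
b(Q) = -1 (b(Q) = -7 + (0*(-3) + 6) = -7 + (0 + 6) = -7 + 6 = -1)
r = -1
(-75 - r)*(-11 + 1/(R(-11, 12) + t(-8, 5))) = (-75 - 1*(-1))*(-11 + 1/(-7*12 + (5 - 8))) = (-75 + 1)*(-11 + 1/(-84 - 3)) = -74*(-11 + 1/(-87)) = -74*(-11 - 1/87) = -74*(-958/87) = 70892/87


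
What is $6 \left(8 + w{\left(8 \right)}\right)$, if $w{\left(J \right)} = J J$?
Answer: $432$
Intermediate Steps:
$w{\left(J \right)} = J^{2}$
$6 \left(8 + w{\left(8 \right)}\right) = 6 \left(8 + 8^{2}\right) = 6 \left(8 + 64\right) = 6 \cdot 72 = 432$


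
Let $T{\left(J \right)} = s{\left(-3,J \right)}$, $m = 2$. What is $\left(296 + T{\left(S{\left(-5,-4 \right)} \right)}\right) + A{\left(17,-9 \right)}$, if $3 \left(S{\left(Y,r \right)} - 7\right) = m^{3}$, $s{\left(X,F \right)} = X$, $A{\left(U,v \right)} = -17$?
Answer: $276$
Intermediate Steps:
$S{\left(Y,r \right)} = \frac{29}{3}$ ($S{\left(Y,r \right)} = 7 + \frac{2^{3}}{3} = 7 + \frac{1}{3} \cdot 8 = 7 + \frac{8}{3} = \frac{29}{3}$)
$T{\left(J \right)} = -3$
$\left(296 + T{\left(S{\left(-5,-4 \right)} \right)}\right) + A{\left(17,-9 \right)} = \left(296 - 3\right) - 17 = 293 - 17 = 276$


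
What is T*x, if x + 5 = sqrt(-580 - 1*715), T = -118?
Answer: 590 - 118*I*sqrt(1295) ≈ 590.0 - 4246.4*I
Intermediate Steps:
x = -5 + I*sqrt(1295) (x = -5 + sqrt(-580 - 1*715) = -5 + sqrt(-580 - 715) = -5 + sqrt(-1295) = -5 + I*sqrt(1295) ≈ -5.0 + 35.986*I)
T*x = -118*(-5 + I*sqrt(1295)) = 590 - 118*I*sqrt(1295)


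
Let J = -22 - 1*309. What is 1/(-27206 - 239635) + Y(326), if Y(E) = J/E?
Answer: -88324697/86990166 ≈ -1.0153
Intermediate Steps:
J = -331 (J = -22 - 309 = -331)
Y(E) = -331/E
1/(-27206 - 239635) + Y(326) = 1/(-27206 - 239635) - 331/326 = 1/(-266841) - 331*1/326 = -1/266841 - 331/326 = -88324697/86990166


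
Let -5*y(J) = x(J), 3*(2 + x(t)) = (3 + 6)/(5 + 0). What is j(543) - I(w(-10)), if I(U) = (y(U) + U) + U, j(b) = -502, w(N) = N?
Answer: -12057/25 ≈ -482.28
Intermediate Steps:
x(t) = -7/5 (x(t) = -2 + ((3 + 6)/(5 + 0))/3 = -2 + (9/5)/3 = -2 + (9*(1/5))/3 = -2 + (1/3)*(9/5) = -2 + 3/5 = -7/5)
y(J) = 7/25 (y(J) = -1/5*(-7/5) = 7/25)
I(U) = 7/25 + 2*U (I(U) = (7/25 + U) + U = 7/25 + 2*U)
j(543) - I(w(-10)) = -502 - (7/25 + 2*(-10)) = -502 - (7/25 - 20) = -502 - 1*(-493/25) = -502 + 493/25 = -12057/25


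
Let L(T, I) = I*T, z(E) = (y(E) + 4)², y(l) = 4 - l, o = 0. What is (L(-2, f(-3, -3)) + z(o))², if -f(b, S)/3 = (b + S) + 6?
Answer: 4096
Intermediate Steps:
f(b, S) = -18 - 3*S - 3*b (f(b, S) = -3*((b + S) + 6) = -3*((S + b) + 6) = -3*(6 + S + b) = -18 - 3*S - 3*b)
z(E) = (8 - E)² (z(E) = ((4 - E) + 4)² = (8 - E)²)
(L(-2, f(-3, -3)) + z(o))² = ((-18 - 3*(-3) - 3*(-3))*(-2) + (-8 + 0)²)² = ((-18 + 9 + 9)*(-2) + (-8)²)² = (0*(-2) + 64)² = (0 + 64)² = 64² = 4096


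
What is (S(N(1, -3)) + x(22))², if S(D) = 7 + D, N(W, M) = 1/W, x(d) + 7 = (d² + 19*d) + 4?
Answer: 822649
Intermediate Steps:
x(d) = -3 + d² + 19*d (x(d) = -7 + ((d² + 19*d) + 4) = -7 + (4 + d² + 19*d) = -3 + d² + 19*d)
(S(N(1, -3)) + x(22))² = ((7 + 1/1) + (-3 + 22² + 19*22))² = ((7 + 1) + (-3 + 484 + 418))² = (8 + 899)² = 907² = 822649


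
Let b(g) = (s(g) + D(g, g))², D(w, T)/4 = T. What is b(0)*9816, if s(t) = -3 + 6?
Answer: 88344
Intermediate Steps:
D(w, T) = 4*T
s(t) = 3
b(g) = (3 + 4*g)²
b(0)*9816 = (3 + 4*0)²*9816 = (3 + 0)²*9816 = 3²*9816 = 9*9816 = 88344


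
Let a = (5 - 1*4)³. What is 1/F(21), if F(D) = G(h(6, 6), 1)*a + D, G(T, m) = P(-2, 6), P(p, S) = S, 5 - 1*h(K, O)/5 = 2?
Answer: 1/27 ≈ 0.037037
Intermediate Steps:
h(K, O) = 15 (h(K, O) = 25 - 5*2 = 25 - 10 = 15)
G(T, m) = 6
a = 1 (a = (5 - 4)³ = 1³ = 1)
F(D) = 6 + D (F(D) = 6*1 + D = 6 + D)
1/F(21) = 1/(6 + 21) = 1/27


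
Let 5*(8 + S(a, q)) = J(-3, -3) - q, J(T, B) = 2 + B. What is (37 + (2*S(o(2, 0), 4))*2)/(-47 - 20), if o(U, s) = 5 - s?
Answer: -1/67 ≈ -0.014925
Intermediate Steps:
S(a, q) = -41/5 - q/5 (S(a, q) = -8 + ((2 - 3) - q)/5 = -8 + (-1 - q)/5 = -8 + (-⅕ - q/5) = -41/5 - q/5)
(37 + (2*S(o(2, 0), 4))*2)/(-47 - 20) = (37 + (2*(-41/5 - ⅕*4))*2)/(-47 - 20) = (37 + (2*(-41/5 - ⅘))*2)/(-67) = -(37 + (2*(-9))*2)/67 = -(37 - 18*2)/67 = -(37 - 36)/67 = -1/67*1 = -1/67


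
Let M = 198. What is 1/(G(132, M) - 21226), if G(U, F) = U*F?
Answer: 1/4910 ≈ 0.00020367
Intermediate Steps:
G(U, F) = F*U
1/(G(132, M) - 21226) = 1/(198*132 - 21226) = 1/(26136 - 21226) = 1/4910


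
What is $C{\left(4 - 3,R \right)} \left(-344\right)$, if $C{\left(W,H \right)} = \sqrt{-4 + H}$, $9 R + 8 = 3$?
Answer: $- \frac{344 i \sqrt{41}}{3} \approx - 734.22 i$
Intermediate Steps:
$R = - \frac{5}{9}$ ($R = - \frac{8}{9} + \frac{1}{9} \cdot 3 = - \frac{8}{9} + \frac{1}{3} = - \frac{5}{9} \approx -0.55556$)
$C{\left(4 - 3,R \right)} \left(-344\right) = \sqrt{-4 - \frac{5}{9}} \left(-344\right) = \sqrt{- \frac{41}{9}} \left(-344\right) = \frac{i \sqrt{41}}{3} \left(-344\right) = - \frac{344 i \sqrt{41}}{3}$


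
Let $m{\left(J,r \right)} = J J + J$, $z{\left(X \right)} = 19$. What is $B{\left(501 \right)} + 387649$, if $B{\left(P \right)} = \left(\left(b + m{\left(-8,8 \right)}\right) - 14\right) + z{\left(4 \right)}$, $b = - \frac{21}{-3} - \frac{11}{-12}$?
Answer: $\frac{4652615}{12} \approx 3.8772 \cdot 10^{5}$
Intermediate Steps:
$b = \frac{95}{12}$ ($b = \left(-21\right) \left(- \frac{1}{3}\right) - - \frac{11}{12} = 7 + \frac{11}{12} = \frac{95}{12} \approx 7.9167$)
$m{\left(J,r \right)} = J + J^{2}$ ($m{\left(J,r \right)} = J^{2} + J = J + J^{2}$)
$B{\left(P \right)} = \frac{827}{12}$ ($B{\left(P \right)} = \left(\left(\frac{95}{12} - 8 \left(1 - 8\right)\right) - 14\right) + 19 = \left(\left(\frac{95}{12} - -56\right) - 14\right) + 19 = \left(\left(\frac{95}{12} + 56\right) - 14\right) + 19 = \left(\frac{767}{12} - 14\right) + 19 = \frac{599}{12} + 19 = \frac{827}{12}$)
$B{\left(501 \right)} + 387649 = \frac{827}{12} + 387649 = \frac{4652615}{12}$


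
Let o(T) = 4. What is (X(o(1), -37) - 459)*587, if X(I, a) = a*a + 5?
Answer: 537105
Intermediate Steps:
X(I, a) = 5 + a² (X(I, a) = a² + 5 = 5 + a²)
(X(o(1), -37) - 459)*587 = ((5 + (-37)²) - 459)*587 = ((5 + 1369) - 459)*587 = (1374 - 459)*587 = 915*587 = 537105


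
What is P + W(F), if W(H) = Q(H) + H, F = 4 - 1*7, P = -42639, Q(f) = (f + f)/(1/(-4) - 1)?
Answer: -213186/5 ≈ -42637.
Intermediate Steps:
Q(f) = -8*f/5 (Q(f) = (2*f)/(-¼ - 1) = (2*f)/(-5/4) = (2*f)*(-⅘) = -8*f/5)
F = -3 (F = 4 - 7 = -3)
W(H) = -3*H/5 (W(H) = -8*H/5 + H = -3*H/5)
P + W(F) = -42639 - ⅗*(-3) = -42639 + 9/5 = -213186/5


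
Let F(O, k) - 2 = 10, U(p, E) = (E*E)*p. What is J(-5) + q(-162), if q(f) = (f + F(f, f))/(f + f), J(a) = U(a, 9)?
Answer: -21845/54 ≈ -404.54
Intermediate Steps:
U(p, E) = p*E**2 (U(p, E) = E**2*p = p*E**2)
J(a) = 81*a (J(a) = a*9**2 = a*81 = 81*a)
F(O, k) = 12 (F(O, k) = 2 + 10 = 12)
q(f) = (12 + f)/(2*f) (q(f) = (f + 12)/(f + f) = (12 + f)/((2*f)) = (12 + f)*(1/(2*f)) = (12 + f)/(2*f))
J(-5) + q(-162) = 81*(-5) + (1/2)*(12 - 162)/(-162) = -405 + (1/2)*(-1/162)*(-150) = -405 + 25/54 = -21845/54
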